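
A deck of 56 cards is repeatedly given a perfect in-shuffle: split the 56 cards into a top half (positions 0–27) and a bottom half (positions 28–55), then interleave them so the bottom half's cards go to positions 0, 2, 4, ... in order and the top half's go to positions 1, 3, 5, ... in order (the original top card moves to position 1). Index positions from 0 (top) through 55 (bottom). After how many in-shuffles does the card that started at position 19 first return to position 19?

18

Follow position 19 under repeated in-shuffles:
19 → 39 → 22 → 45 → 34 → 12 → 25 → 51 → 46 → 36 → 16 → 33 → 10 → 21 → 43 → 30 → 4 → 9 → 19
It first returns after 18 in-shuffles.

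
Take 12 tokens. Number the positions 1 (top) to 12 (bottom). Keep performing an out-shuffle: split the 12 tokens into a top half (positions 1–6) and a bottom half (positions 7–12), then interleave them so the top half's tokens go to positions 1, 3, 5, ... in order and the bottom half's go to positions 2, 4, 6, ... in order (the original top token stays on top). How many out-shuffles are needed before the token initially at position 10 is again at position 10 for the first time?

Follow position 10 under repeated out-shuffles:
10 → 8 → 4 → 7 → 2 → 3 → 5 → 9 → 6 → 11 → 10
It first returns after 10 out-shuffles.

10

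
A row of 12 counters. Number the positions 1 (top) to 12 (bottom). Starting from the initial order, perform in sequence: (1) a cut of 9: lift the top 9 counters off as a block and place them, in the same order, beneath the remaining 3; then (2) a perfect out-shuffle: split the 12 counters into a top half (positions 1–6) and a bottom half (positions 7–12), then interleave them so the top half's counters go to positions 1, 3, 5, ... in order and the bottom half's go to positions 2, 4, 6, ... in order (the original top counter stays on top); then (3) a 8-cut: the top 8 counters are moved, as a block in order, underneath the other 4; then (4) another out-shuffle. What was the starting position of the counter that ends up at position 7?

Undo the operations in reverse order, starting from position 7:
  undo op 4 (out-shuffle, from top half): 7 ← 4
  undo op 3 (cut 8): 4 ← 12
  undo op 2 (out-shuffle, from bottom half): 12 ← 12
  undo op 1 (cut 9): 12 ← 9
So the counter at position 7 came from original position 9.

9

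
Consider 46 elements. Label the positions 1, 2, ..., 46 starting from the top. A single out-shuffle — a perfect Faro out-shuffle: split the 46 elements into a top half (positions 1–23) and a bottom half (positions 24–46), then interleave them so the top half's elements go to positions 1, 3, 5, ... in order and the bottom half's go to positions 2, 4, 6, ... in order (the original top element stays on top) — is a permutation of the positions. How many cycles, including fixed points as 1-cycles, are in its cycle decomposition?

9

Trace each unvisited position around until it returns:
(1) (2 3 5 9 17 33 ... len 12) (4 7 13 25) (6 11 21 41 36 26) (8 15 29 12 23 45 ... len 12) (10 19 37 28) (16 31) (22 43 40 34) ... plus 1 more
9 cycles in total.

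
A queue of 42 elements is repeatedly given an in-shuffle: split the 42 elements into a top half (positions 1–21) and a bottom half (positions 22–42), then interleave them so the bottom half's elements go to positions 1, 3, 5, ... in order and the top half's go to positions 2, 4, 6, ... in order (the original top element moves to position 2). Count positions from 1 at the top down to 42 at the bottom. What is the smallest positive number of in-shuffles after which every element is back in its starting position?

The in-shuffle permutes the 42 positions with cycle lengths [14, 14, 14].
Every element is home exactly when every cycle has completed a whole number of laps, i.e. after lcm(14) = 14 in-shuffles.

14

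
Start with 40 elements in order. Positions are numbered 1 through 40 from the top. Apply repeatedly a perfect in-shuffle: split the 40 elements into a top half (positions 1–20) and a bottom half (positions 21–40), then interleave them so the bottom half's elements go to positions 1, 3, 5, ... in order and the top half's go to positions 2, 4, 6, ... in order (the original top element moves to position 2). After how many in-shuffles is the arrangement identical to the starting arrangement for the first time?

The in-shuffle permutes the 40 positions with cycle lengths [20, 20].
Every element is home exactly when every cycle has completed a whole number of laps, i.e. after lcm(20) = 20 in-shuffles.

20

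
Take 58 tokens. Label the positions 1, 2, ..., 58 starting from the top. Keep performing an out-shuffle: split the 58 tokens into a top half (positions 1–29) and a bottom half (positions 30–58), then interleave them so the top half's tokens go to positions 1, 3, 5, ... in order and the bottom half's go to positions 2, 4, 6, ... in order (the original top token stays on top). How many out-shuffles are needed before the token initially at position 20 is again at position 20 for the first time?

2

Follow position 20 under repeated out-shuffles:
20 → 39 → 20
It first returns after 2 out-shuffles.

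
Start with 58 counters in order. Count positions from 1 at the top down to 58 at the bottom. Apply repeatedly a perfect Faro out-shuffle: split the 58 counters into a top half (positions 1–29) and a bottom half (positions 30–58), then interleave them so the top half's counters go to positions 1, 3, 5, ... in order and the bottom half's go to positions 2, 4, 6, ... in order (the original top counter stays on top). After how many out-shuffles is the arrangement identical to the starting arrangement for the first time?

The out-shuffle permutes the 58 positions with cycle lengths [1, 1, 2, 18, 18, 18].
Every counter is home exactly when every cycle has completed a whole number of laps, i.e. after lcm(1, 2, 18) = 18 out-shuffles.

18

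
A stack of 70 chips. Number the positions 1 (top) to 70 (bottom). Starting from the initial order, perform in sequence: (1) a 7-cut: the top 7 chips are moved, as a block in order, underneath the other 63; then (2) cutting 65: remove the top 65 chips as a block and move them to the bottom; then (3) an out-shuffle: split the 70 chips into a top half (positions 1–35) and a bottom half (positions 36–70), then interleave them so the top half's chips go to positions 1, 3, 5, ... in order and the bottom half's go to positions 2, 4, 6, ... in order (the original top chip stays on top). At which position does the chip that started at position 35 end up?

Track the chip from position 35 forward through each operation:
  after op 1 (cut 7): 35 → 28
  after op 2 (cut 65): 28 → 33
  after op 3 (out-shuffle): 33 → 65

65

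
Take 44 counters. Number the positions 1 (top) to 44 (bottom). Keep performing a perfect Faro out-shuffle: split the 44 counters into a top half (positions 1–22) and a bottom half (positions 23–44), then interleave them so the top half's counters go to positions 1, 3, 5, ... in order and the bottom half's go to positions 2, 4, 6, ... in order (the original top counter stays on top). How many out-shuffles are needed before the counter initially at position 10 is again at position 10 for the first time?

Follow position 10 under repeated out-shuffles:
10 → 19 → 37 → 30 → 16 → 31 → 18 → 35 → 26 → 8 → 15 → 29 → 14 → 27 → 10
It first returns after 14 out-shuffles.

14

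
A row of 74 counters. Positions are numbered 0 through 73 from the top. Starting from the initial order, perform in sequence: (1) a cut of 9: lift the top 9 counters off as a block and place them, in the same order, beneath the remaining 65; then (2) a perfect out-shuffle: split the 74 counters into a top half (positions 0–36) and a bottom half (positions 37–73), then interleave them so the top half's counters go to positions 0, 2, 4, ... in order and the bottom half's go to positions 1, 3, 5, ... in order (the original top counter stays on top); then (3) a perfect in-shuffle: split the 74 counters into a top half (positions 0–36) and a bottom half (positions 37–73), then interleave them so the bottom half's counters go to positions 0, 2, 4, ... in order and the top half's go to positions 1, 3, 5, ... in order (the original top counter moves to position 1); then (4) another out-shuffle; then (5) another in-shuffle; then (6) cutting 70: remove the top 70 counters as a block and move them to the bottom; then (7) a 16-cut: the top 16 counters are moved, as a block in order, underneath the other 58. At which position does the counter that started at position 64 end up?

Track the counter from position 64 forward through each operation:
  after op 1 (cut 9): 64 → 55
  after op 2 (out-shuffle): 55 → 37
  after op 3 (in-shuffle): 37 → 0
  after op 4 (out-shuffle): 0 → 0
  after op 5 (in-shuffle): 0 → 1
  after op 6 (cut 70): 1 → 5
  after op 7 (cut 16): 5 → 63

63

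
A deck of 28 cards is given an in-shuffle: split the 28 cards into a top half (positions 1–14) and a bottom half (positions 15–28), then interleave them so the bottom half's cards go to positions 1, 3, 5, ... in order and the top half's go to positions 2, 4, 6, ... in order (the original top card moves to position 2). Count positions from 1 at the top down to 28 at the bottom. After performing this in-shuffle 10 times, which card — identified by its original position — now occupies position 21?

Work backwards from position 21, undoing one in-shuffle at a time:
21 ← 25 ← 27 ← 28 ← 14 ← 7 ← 18 ← 9 ← 19 ← 24 ← 12
So the card now at position 21 started at position 12.

12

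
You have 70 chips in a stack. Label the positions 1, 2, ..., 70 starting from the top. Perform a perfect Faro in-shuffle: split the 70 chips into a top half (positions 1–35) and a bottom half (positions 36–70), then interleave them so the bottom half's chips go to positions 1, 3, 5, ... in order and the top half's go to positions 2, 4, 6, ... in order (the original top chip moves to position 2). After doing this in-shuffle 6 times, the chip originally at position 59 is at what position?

Track the chip's position through each in-shuffle:
59 → 47 → 23 → 46 → 21 → 42 → 13

13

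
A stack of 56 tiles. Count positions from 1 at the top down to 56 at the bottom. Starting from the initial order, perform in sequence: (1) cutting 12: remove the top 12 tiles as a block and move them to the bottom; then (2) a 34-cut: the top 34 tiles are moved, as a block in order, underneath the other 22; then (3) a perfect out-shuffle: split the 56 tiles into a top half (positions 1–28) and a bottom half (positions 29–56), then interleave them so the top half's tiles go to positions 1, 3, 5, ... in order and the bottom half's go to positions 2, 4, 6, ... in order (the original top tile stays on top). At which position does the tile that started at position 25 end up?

14

Track the tile from position 25 forward through each operation:
  after op 1 (cut 12): 25 → 13
  after op 2 (cut 34): 13 → 35
  after op 3 (out-shuffle): 35 → 14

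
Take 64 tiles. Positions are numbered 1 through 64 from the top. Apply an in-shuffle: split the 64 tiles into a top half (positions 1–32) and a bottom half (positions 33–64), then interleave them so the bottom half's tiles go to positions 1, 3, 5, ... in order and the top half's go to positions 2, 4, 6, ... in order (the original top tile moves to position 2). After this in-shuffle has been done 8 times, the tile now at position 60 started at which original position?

Work backwards from position 60, undoing one in-shuffle at a time:
60 ← 30 ← 15 ← 40 ← 20 ← 10 ← 5 ← 35 ← 50
So the tile now at position 60 started at position 50.

50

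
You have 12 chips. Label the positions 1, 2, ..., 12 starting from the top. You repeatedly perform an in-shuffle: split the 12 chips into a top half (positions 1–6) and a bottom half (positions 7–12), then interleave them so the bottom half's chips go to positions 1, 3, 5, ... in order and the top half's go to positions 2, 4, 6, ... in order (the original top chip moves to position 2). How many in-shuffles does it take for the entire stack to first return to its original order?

12

The in-shuffle permutes the 12 positions with cycle lengths [12].
Every chip is home exactly when every cycle has completed a whole number of laps, i.e. after lcm(12) = 12 in-shuffles.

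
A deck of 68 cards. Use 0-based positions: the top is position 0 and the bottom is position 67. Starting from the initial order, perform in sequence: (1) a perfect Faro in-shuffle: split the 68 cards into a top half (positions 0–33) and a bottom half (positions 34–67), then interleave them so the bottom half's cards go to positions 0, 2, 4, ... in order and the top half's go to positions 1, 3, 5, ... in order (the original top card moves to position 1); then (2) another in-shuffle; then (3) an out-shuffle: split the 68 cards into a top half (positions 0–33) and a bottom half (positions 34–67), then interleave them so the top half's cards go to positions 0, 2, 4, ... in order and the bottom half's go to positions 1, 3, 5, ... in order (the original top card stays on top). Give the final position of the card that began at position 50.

63

Track the card from position 50 forward through each operation:
  after op 1 (in-shuffle): 50 → 32
  after op 2 (in-shuffle): 32 → 65
  after op 3 (out-shuffle): 65 → 63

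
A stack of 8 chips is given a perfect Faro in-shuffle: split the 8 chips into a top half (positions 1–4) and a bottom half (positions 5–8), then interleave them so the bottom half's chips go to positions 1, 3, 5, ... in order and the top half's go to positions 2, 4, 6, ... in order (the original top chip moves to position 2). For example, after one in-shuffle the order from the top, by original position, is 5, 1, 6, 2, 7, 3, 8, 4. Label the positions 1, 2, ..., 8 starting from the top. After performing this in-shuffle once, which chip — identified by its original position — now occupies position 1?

5

Work backwards from position 1, undoing one in-shuffle at a time:
1 ← 5
So the chip now at position 1 started at position 5.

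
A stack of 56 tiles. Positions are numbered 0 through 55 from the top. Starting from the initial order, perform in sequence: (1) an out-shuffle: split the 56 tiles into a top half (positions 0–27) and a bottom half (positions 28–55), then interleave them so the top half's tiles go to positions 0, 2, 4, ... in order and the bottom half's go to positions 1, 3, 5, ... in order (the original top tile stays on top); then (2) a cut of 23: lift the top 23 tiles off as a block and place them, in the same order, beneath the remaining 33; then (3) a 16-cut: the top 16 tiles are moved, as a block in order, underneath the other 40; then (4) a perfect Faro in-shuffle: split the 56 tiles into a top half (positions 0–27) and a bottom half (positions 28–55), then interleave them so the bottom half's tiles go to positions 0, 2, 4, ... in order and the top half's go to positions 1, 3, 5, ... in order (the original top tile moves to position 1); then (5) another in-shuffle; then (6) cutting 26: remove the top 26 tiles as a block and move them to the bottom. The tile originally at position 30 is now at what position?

Track the tile from position 30 forward through each operation:
  after op 1 (out-shuffle): 30 → 5
  after op 2 (cut 23): 5 → 38
  after op 3 (cut 16): 38 → 22
  after op 4 (in-shuffle): 22 → 45
  after op 5 (in-shuffle): 45 → 34
  after op 6 (cut 26): 34 → 8

8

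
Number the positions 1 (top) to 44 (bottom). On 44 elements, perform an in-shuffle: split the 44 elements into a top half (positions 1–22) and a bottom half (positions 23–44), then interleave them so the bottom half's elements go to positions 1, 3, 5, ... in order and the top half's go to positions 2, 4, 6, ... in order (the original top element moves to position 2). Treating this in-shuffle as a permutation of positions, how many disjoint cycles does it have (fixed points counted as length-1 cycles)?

Trace each unvisited position around until it returns:
(1 2 4 8 16 32 ... len 12) (3 6 12 24) (5 10 20 40 35 25) (7 14 28 11 22 44 ... len 12) (9 18 36 27) (15 30) (21 42 39 33)
7 cycles in total.

7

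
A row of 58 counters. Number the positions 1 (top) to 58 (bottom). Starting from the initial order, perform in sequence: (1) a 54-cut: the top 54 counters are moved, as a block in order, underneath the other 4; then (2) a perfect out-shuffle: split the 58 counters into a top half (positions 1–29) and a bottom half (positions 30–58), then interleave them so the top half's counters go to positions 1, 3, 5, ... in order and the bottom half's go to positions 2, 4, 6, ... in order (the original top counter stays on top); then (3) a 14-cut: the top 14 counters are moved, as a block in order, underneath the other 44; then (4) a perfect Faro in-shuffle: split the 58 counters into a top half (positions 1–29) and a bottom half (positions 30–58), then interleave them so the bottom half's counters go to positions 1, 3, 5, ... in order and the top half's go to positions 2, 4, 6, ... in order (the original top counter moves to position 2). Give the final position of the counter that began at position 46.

Track the counter from position 46 forward through each operation:
  after op 1 (cut 54): 46 → 50
  after op 2 (out-shuffle): 50 → 42
  after op 3 (cut 14): 42 → 28
  after op 4 (in-shuffle): 28 → 56

56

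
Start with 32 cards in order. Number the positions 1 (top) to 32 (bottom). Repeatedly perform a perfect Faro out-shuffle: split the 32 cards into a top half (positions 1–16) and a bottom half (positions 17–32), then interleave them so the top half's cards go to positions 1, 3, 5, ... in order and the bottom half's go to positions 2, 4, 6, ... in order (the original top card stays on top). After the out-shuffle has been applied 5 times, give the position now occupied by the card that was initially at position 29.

Track the card's position through each out-shuffle:
29 → 26 → 20 → 8 → 15 → 29

29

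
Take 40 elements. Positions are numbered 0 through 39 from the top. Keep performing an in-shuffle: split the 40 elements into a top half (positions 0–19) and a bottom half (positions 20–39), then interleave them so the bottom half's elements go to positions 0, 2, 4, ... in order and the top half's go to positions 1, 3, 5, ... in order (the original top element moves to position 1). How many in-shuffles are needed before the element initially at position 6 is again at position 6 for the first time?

20

Follow position 6 under repeated in-shuffles:
6 → 13 → 27 → 14 → 29 → 18 → 37 → 34 → 28 → 16 → 33 → 26 → 12 → 25 → 10 → 21 → 2 → 5 → 11 → 23 → 6
It first returns after 20 in-shuffles.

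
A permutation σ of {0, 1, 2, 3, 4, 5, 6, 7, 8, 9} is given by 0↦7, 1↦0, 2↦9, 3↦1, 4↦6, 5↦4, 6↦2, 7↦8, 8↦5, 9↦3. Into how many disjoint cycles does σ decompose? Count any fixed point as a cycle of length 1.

Cycle decomposition: (0 7 8 5 4 6 2 9 3 1).
1 cycle.

1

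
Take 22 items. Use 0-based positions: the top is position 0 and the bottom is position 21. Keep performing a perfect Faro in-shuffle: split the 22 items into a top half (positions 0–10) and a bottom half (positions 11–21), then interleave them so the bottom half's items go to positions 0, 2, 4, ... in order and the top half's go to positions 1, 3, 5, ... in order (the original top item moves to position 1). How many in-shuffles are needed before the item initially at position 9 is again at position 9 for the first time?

11

Follow position 9 under repeated in-shuffles:
9 → 19 → 16 → 10 → 21 → 20 → 18 → 14 → 6 → 13 → 4 → 9
It first returns after 11 in-shuffles.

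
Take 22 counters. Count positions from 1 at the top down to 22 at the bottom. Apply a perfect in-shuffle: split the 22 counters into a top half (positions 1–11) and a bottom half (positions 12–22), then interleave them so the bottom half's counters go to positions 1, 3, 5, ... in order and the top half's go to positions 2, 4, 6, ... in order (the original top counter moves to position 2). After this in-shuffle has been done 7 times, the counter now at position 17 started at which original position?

19

Work backwards from position 17, undoing one in-shuffle at a time:
17 ← 20 ← 10 ← 5 ← 14 ← 7 ← 15 ← 19
So the counter now at position 17 started at position 19.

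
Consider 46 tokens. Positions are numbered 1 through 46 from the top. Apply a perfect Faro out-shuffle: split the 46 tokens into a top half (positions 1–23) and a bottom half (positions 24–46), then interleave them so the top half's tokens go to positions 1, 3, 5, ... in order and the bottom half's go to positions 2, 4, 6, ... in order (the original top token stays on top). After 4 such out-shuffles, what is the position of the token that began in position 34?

34

Track the token's position through each out-shuffle:
34 → 22 → 43 → 40 → 34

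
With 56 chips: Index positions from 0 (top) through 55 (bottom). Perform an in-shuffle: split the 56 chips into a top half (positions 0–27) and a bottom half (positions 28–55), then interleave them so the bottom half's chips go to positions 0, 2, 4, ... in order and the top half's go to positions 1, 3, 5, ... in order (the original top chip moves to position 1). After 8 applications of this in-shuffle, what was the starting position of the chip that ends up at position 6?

Work backwards from position 6, undoing one in-shuffle at a time:
6 ← 31 ← 15 ← 7 ← 3 ← 1 ← 0 ← 28 ← 42
So the chip now at position 6 started at position 42.

42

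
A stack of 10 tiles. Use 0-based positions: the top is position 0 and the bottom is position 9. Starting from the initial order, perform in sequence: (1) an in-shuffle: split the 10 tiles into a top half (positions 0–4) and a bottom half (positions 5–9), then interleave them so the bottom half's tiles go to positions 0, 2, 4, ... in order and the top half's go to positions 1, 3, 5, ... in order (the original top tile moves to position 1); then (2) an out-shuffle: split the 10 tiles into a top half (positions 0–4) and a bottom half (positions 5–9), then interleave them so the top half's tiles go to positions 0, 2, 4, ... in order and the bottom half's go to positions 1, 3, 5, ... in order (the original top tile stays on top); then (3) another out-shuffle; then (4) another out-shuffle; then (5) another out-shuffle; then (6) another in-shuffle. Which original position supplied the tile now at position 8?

Undo the operations in reverse order, starting from position 8:
  undo op 6 (in-shuffle, from bottom half): 8 ← 9
  undo op 5 (out-shuffle, from bottom half): 9 ← 9
  undo op 4 (out-shuffle, from bottom half): 9 ← 9
  undo op 3 (out-shuffle, from bottom half): 9 ← 9
  undo op 2 (out-shuffle, from bottom half): 9 ← 9
  undo op 1 (in-shuffle, from top half): 9 ← 4
So the tile at position 8 came from original position 4.

4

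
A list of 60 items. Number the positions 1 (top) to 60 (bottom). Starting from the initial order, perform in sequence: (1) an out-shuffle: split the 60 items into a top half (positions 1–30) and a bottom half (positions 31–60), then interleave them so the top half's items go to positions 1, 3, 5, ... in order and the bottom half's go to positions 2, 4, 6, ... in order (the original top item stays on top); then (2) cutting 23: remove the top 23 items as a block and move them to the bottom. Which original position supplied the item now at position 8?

Undo the operations in reverse order, starting from position 8:
  undo op 2 (cut 23): 8 ← 31
  undo op 1 (out-shuffle, from top half): 31 ← 16
So the item at position 8 came from original position 16.

16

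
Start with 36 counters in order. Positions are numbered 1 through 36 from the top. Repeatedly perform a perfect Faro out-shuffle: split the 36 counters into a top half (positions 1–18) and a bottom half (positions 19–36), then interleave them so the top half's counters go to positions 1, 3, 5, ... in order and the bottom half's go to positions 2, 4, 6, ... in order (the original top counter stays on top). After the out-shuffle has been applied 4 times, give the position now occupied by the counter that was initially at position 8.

Track the counter's position through each out-shuffle:
8 → 15 → 29 → 22 → 8

8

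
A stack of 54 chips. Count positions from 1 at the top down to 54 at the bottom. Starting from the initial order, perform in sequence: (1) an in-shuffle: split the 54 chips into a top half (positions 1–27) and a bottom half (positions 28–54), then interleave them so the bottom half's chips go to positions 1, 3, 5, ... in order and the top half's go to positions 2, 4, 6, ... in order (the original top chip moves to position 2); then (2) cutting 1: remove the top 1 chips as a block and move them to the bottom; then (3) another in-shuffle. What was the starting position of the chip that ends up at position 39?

24

Undo the operations in reverse order, starting from position 39:
  undo op 3 (in-shuffle, from bottom half): 39 ← 47
  undo op 2 (cut 1): 47 ← 48
  undo op 1 (in-shuffle, from top half): 48 ← 24
So the chip at position 39 came from original position 24.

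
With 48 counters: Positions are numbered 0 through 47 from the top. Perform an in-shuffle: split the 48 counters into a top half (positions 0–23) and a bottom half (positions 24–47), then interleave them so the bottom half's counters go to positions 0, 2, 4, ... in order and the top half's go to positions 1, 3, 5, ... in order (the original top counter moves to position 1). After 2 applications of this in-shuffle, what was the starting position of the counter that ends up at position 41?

34

Work backwards from position 41, undoing one in-shuffle at a time:
41 ← 20 ← 34
So the counter now at position 41 started at position 34.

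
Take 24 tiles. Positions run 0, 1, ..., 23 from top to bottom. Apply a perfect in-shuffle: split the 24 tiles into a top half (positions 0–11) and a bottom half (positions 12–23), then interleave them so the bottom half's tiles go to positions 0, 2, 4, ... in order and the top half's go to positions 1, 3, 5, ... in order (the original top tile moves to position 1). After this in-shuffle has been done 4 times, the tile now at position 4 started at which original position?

Work backwards from position 4, undoing one in-shuffle at a time:
4 ← 14 ← 19 ← 9 ← 4
So the tile now at position 4 started at position 4.

4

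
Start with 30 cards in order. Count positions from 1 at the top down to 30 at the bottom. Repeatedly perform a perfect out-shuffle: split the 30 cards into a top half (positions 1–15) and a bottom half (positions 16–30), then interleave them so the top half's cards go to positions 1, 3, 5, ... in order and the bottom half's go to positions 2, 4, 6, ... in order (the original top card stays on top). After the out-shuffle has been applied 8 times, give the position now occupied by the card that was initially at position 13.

Track the card's position through each out-shuffle:
13 → 25 → 20 → 10 → 19 → 8 → 15 → 29 → 28

28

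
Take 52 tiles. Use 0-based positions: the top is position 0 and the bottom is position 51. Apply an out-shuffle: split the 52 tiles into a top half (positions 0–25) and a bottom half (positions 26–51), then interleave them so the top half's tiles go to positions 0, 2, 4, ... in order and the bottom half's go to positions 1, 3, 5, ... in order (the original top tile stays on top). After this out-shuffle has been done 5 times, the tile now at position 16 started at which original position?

Work backwards from position 16, undoing one out-shuffle at a time:
16 ← 8 ← 4 ← 2 ← 1 ← 26
So the tile now at position 16 started at position 26.

26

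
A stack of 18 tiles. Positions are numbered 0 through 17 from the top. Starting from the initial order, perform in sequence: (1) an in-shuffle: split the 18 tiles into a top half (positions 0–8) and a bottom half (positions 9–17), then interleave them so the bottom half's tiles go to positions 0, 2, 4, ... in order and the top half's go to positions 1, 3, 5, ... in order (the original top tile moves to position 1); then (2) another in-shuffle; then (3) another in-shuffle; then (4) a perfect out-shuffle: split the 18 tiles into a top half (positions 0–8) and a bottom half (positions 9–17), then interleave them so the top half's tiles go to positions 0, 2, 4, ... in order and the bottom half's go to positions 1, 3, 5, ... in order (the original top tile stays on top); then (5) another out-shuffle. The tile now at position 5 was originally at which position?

8

Undo the operations in reverse order, starting from position 5:
  undo op 5 (out-shuffle, from bottom half): 5 ← 11
  undo op 4 (out-shuffle, from bottom half): 11 ← 14
  undo op 3 (in-shuffle, from bottom half): 14 ← 16
  undo op 2 (in-shuffle, from bottom half): 16 ← 17
  undo op 1 (in-shuffle, from top half): 17 ← 8
So the tile at position 5 came from original position 8.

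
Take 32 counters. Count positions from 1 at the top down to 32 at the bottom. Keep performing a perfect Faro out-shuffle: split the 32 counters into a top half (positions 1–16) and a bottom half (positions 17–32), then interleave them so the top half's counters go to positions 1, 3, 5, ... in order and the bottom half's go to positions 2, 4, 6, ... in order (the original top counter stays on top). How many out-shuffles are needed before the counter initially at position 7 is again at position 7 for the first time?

Follow position 7 under repeated out-shuffles:
7 → 13 → 25 → 18 → 4 → 7
It first returns after 5 out-shuffles.

5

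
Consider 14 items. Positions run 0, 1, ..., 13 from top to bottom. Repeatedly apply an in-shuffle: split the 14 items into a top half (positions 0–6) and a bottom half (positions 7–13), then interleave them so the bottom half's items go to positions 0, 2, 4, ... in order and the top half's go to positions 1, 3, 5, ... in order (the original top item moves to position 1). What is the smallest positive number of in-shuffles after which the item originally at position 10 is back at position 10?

4

Follow position 10 under repeated in-shuffles:
10 → 6 → 13 → 12 → 10
It first returns after 4 in-shuffles.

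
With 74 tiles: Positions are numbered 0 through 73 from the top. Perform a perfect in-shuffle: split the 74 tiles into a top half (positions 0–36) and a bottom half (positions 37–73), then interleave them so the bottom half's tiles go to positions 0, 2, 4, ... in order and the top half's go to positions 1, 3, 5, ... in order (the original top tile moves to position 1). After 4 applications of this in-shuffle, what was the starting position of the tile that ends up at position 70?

55

Work backwards from position 70, undoing one in-shuffle at a time:
70 ← 72 ← 73 ← 36 ← 55
So the tile now at position 70 started at position 55.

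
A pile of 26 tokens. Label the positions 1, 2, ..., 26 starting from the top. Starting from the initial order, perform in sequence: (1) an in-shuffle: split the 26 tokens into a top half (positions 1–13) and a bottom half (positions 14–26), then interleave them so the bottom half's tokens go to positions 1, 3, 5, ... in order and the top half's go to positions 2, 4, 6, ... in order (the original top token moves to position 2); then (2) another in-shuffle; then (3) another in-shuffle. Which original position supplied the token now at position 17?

Undo the operations in reverse order, starting from position 17:
  undo op 3 (in-shuffle, from bottom half): 17 ← 22
  undo op 2 (in-shuffle, from top half): 22 ← 11
  undo op 1 (in-shuffle, from bottom half): 11 ← 19
So the token at position 17 came from original position 19.

19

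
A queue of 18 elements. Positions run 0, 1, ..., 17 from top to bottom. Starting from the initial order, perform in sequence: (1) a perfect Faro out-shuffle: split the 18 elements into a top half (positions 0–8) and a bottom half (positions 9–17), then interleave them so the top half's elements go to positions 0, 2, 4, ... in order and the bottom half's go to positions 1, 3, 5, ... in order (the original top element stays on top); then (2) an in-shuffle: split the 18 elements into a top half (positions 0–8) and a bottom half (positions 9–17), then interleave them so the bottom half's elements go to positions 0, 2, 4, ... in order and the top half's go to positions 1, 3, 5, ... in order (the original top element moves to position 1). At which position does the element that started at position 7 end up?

10

Track the element from position 7 forward through each operation:
  after op 1 (out-shuffle): 7 → 14
  after op 2 (in-shuffle): 14 → 10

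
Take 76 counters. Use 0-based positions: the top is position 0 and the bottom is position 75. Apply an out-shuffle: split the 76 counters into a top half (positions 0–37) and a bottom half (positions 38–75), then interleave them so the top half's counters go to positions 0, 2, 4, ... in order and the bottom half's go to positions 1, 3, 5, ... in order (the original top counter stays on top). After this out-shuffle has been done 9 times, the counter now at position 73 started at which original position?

29

Work backwards from position 73, undoing one out-shuffle at a time:
73 ← 74 ← 37 ← 56 ← 28 ← 14 ← 7 ← 41 ← 58 ← 29
So the counter now at position 73 started at position 29.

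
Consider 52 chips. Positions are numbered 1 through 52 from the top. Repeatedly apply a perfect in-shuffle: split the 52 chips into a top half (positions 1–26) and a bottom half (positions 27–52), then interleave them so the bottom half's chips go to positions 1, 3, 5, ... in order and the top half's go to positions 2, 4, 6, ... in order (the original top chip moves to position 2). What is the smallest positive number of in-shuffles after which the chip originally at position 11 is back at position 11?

Follow position 11 under repeated in-shuffles:
11 → 22 → 44 → 35 → 17 → 34 → 15 → 30 → ... → 11 (length 52)
It first returns after 52 in-shuffles.

52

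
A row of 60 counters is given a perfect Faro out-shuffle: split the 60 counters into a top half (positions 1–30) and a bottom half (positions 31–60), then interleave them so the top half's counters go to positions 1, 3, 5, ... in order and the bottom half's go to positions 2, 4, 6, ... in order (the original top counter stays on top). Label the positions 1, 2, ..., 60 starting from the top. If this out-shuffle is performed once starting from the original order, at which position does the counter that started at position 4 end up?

Track the counter's position through each out-shuffle:
4 → 7

7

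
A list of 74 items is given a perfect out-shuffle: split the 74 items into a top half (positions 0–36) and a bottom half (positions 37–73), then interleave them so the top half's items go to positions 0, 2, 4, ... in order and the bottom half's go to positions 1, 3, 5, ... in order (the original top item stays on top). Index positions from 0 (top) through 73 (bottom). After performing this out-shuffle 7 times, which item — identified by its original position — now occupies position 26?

31

Work backwards from position 26, undoing one out-shuffle at a time:
26 ← 13 ← 43 ← 58 ← 29 ← 51 ← 62 ← 31
So the item now at position 26 started at position 31.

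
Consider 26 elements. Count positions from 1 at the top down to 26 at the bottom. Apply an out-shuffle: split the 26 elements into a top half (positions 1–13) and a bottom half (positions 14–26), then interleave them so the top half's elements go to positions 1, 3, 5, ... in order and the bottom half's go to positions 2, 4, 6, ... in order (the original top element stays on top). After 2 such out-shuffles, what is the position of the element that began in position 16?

11

Track the element's position through each out-shuffle:
16 → 6 → 11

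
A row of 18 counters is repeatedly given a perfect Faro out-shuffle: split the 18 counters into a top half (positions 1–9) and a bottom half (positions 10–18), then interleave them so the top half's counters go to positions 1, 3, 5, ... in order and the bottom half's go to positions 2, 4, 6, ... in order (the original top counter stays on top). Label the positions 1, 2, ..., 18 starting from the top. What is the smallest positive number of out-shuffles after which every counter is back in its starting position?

The out-shuffle permutes the 18 positions with cycle lengths [1, 1, 8, 8].
Every counter is home exactly when every cycle has completed a whole number of laps, i.e. after lcm(1, 8) = 8 out-shuffles.

8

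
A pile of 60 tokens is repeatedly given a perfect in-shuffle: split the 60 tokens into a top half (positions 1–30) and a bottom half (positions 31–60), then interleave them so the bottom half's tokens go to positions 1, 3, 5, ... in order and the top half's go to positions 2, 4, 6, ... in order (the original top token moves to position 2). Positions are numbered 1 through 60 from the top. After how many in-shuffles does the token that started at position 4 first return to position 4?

60

Follow position 4 under repeated in-shuffles:
4 → 8 → 16 → 32 → 3 → 6 → 12 → 24 → ... → 4 (length 60)
It first returns after 60 in-shuffles.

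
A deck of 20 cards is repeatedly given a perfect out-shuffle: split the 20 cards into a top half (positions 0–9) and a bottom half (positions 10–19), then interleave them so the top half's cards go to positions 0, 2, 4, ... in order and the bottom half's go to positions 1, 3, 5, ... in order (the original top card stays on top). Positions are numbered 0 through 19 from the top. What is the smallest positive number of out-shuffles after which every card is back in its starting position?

18

The out-shuffle permutes the 20 positions with cycle lengths [1, 1, 18].
Every card is home exactly when every cycle has completed a whole number of laps, i.e. after lcm(1, 18) = 18 out-shuffles.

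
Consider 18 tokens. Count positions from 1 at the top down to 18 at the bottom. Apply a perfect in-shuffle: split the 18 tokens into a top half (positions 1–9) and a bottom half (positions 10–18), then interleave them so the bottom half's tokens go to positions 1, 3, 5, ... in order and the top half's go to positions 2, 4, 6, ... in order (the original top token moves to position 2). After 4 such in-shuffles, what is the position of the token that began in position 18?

Track the token's position through each in-shuffle:
18 → 17 → 15 → 11 → 3

3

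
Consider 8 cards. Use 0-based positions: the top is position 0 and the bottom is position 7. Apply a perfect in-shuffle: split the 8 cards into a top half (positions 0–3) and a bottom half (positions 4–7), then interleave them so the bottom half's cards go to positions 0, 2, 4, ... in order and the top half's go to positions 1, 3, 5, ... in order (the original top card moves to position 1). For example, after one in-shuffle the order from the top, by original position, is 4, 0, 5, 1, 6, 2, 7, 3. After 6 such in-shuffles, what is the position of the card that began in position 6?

Track the card's position through each in-shuffle:
6 → 4 → 0 → 1 → 3 → 7 → 6

6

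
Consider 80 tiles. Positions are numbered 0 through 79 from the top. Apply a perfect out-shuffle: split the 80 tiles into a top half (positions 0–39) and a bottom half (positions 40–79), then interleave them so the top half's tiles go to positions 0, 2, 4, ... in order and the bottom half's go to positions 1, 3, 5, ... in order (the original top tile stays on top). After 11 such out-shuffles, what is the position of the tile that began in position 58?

Track the tile's position through each out-shuffle:
58 → 37 → 74 → 69 → 59 → 39 → 78 → 77 → 75 → 71 → 63 → 47

47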